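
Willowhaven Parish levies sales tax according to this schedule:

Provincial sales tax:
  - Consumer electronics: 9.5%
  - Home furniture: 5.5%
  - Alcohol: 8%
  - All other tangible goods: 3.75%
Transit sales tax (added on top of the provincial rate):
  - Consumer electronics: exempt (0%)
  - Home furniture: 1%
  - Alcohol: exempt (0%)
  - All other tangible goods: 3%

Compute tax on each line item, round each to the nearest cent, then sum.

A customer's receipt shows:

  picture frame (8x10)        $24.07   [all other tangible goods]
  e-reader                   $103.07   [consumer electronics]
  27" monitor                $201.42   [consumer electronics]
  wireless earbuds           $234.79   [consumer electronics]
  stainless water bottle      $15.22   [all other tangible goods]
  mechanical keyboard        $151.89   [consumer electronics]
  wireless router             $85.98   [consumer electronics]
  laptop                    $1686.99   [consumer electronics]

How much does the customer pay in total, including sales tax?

Picture frame (8x10) $24.07: all other tangible goods → 3.75% + 3% transit = 6.75% → $1.62
E-reader $103.07: consumer electronics → 9.5% + 0% transit = 9.5% → $9.79
27" monitor $201.42: consumer electronics → 9.5% + 0% transit = 9.5% → $19.13
Wireless earbuds $234.79: consumer electronics → 9.5% + 0% transit = 9.5% → $22.31
Stainless water bottle $15.22: all other tangible goods → 3.75% + 3% transit = 6.75% → $1.03
Mechanical keyboard $151.89: consumer electronics → 9.5% + 0% transit = 9.5% → $14.43
Wireless router $85.98: consumer electronics → 9.5% + 0% transit = 9.5% → $8.17
Laptop $1686.99: consumer electronics → 9.5% + 0% transit = 9.5% → $160.26
Subtotal = $2503.43; tax = $236.74; total due = $2740.17

$2740.17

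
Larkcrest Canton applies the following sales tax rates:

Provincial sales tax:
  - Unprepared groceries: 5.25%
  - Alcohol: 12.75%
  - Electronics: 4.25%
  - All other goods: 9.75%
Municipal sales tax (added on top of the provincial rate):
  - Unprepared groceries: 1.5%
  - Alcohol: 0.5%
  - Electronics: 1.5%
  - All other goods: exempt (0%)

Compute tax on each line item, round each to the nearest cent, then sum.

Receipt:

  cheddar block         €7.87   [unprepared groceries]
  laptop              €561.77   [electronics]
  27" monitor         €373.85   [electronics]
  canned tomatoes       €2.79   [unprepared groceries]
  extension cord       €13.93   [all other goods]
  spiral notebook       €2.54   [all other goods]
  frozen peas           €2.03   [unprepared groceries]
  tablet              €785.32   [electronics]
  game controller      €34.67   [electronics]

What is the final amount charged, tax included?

Cheddar block €7.87: unprepared groceries → 5.25% + 1.5% municipal = 6.75% → €0.53
Laptop €561.77: electronics → 4.25% + 1.5% municipal = 5.75% → €32.30
27" monitor €373.85: electronics → 4.25% + 1.5% municipal = 5.75% → €21.50
Canned tomatoes €2.79: unprepared groceries → 5.25% + 1.5% municipal = 6.75% → €0.19
Extension cord €13.93: all other goods → 9.75% + 0% municipal = 9.75% → €1.36
Spiral notebook €2.54: all other goods → 9.75% + 0% municipal = 9.75% → €0.25
Frozen peas €2.03: unprepared groceries → 5.25% + 1.5% municipal = 6.75% → €0.14
Tablet €785.32: electronics → 4.25% + 1.5% municipal = 5.75% → €45.16
Game controller €34.67: electronics → 4.25% + 1.5% municipal = 5.75% → €1.99
Subtotal = €1784.77; tax = €103.42; total due = €1888.19

€1888.19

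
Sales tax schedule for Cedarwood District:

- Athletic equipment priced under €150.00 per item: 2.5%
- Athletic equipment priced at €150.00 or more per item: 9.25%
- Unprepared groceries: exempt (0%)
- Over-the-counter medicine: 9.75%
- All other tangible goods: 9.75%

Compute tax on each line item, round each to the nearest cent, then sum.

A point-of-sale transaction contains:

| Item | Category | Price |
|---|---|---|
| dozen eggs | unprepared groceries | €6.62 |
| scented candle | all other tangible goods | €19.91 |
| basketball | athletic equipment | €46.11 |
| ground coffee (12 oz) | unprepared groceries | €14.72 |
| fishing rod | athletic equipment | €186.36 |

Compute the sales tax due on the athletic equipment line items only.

€18.39

Basketball €46.11: athletic equipment, under €150.00 → 2.5% → €1.15
Fishing rod €186.36: athletic equipment, €150.00 or more → 9.25% → €17.24
Tax on athletic equipment = €1.15 + €17.24 = €18.39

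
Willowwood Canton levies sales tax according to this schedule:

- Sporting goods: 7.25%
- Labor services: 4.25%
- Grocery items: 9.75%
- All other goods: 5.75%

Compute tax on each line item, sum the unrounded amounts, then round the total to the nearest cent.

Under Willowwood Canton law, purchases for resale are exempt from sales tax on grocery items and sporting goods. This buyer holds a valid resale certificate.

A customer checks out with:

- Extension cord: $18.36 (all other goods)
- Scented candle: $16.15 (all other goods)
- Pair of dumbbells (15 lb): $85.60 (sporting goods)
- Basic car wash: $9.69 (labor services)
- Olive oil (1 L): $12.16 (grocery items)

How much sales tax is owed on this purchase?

Extension cord $18.36: all other goods → 5.75% → $1.0557
Scented candle $16.15: all other goods → 5.75% → $0.928625
Pair of dumbbells (15 lb) $85.60: sporting goods, buyer-exempt → 0% → $0.00
Basic car wash $9.69: labor services → 4.25% → $0.411825
Olive oil (1 L) $12.16: grocery items, buyer-exempt → 0% → $0.00
Unrounded tax sum = $2.39615 → $2.40

$2.40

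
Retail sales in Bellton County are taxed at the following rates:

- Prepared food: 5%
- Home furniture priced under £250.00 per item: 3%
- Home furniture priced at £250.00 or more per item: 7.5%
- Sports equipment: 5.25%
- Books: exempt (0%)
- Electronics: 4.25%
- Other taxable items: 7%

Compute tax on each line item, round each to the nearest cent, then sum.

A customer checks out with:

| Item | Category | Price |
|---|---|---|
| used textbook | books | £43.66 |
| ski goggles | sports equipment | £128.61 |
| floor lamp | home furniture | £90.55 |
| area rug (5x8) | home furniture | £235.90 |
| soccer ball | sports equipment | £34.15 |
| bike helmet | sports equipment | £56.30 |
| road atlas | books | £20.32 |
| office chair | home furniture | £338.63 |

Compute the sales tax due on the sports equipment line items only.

£11.50

Ski goggles £128.61: sports equipment → 5.25% → £6.75
Soccer ball £34.15: sports equipment → 5.25% → £1.79
Bike helmet £56.30: sports equipment → 5.25% → £2.96
Tax on sports equipment = £6.75 + £1.79 + £2.96 = £11.50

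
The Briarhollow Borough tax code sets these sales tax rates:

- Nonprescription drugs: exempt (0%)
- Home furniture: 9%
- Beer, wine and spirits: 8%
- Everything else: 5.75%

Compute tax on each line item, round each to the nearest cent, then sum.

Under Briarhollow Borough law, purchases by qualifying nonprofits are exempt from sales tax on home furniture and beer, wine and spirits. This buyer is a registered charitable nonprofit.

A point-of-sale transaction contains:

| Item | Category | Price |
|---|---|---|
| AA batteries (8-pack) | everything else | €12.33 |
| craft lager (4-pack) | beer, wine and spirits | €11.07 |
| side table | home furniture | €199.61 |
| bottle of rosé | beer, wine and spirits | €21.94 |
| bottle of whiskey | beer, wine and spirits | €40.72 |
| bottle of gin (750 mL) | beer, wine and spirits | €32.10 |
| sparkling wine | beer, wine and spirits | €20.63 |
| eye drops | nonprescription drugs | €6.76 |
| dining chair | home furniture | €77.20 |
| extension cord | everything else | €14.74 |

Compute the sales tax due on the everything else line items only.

€1.56

AA batteries (8-pack) €12.33: everything else → 5.75% → €0.71
Extension cord €14.74: everything else → 5.75% → €0.85
Tax on everything else = €0.71 + €0.85 = €1.56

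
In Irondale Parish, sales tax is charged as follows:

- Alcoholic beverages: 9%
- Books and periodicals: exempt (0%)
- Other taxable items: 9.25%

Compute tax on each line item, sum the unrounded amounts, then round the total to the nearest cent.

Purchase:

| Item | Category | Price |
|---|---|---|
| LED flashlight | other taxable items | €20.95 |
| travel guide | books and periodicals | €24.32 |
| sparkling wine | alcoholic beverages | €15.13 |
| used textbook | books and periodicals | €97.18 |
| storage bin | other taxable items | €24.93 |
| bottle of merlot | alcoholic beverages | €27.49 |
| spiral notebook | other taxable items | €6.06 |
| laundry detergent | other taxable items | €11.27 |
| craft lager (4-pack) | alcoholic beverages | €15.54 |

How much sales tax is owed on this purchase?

€11.08

LED flashlight €20.95: other taxable items → 9.25% → €1.937875
Travel guide €24.32: books and periodicals → 0% → €0.00
Sparkling wine €15.13: alcoholic beverages → 9% → €1.3617
Used textbook €97.18: books and periodicals → 0% → €0.00
Storage bin €24.93: other taxable items → 9.25% → €2.306025
Bottle of merlot €27.49: alcoholic beverages → 9% → €2.4741
Spiral notebook €6.06: other taxable items → 9.25% → €0.56055
Laundry detergent €11.27: other taxable items → 9.25% → €1.042475
Craft lager (4-pack) €15.54: alcoholic beverages → 9% → €1.3986
Unrounded tax sum = €11.081325 → €11.08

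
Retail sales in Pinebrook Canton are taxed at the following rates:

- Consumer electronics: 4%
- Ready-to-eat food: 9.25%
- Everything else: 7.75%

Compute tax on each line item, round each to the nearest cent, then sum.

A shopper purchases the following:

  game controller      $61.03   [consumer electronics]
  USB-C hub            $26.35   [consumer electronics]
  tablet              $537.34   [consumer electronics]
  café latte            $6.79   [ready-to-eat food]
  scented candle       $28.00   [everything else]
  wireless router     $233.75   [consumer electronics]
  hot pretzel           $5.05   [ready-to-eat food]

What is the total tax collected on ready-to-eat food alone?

$1.10

Café latte $6.79: ready-to-eat food → 9.25% → $0.63
Hot pretzel $5.05: ready-to-eat food → 9.25% → $0.47
Tax on ready-to-eat food = $0.63 + $0.47 = $1.10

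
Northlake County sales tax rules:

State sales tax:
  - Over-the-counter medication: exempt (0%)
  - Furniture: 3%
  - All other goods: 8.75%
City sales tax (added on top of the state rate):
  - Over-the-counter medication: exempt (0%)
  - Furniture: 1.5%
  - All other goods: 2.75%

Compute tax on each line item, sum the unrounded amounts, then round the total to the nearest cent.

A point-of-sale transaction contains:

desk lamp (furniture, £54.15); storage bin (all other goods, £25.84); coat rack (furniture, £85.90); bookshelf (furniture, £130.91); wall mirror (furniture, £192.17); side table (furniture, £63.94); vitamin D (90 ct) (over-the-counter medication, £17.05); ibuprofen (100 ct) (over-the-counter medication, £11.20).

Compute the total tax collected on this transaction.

£26.69

Desk lamp £54.15: furniture → 3% + 1.5% city = 4.5% → £2.43675
Storage bin £25.84: all other goods → 8.75% + 2.75% city = 11.5% → £2.9716
Coat rack £85.90: furniture → 3% + 1.5% city = 4.5% → £3.8655
Bookshelf £130.91: furniture → 3% + 1.5% city = 4.5% → £5.89095
Wall mirror £192.17: furniture → 3% + 1.5% city = 4.5% → £8.64765
Side table £63.94: furniture → 3% + 1.5% city = 4.5% → £2.8773
Vitamin D (90 ct) £17.05: over-the-counter medication → 0% + 0% city = 0% → £0.00
Ibuprofen (100 ct) £11.20: over-the-counter medication → 0% + 0% city = 0% → £0.00
Unrounded tax sum = £26.68975 → £26.69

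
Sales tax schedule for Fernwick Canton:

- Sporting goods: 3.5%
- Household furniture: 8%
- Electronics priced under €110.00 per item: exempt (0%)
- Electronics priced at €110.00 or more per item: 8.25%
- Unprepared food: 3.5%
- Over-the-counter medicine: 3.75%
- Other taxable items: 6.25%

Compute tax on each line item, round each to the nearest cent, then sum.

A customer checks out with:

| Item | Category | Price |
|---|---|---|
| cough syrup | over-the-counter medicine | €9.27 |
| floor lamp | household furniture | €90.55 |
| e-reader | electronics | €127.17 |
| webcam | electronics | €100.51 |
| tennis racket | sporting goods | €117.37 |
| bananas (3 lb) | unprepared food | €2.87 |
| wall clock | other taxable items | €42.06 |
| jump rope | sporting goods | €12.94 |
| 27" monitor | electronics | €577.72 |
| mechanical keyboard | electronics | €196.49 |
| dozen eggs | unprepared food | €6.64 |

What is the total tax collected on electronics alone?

E-reader €127.17: electronics, €110.00 or more → 8.25% → €10.49
Webcam €100.51: electronics, under €110.00 → 0% → €0.00
27" monitor €577.72: electronics, €110.00 or more → 8.25% → €47.66
Mechanical keyboard €196.49: electronics, €110.00 or more → 8.25% → €16.21
Tax on electronics = €10.49 + €0.00 + €47.66 + €16.21 = €74.36

€74.36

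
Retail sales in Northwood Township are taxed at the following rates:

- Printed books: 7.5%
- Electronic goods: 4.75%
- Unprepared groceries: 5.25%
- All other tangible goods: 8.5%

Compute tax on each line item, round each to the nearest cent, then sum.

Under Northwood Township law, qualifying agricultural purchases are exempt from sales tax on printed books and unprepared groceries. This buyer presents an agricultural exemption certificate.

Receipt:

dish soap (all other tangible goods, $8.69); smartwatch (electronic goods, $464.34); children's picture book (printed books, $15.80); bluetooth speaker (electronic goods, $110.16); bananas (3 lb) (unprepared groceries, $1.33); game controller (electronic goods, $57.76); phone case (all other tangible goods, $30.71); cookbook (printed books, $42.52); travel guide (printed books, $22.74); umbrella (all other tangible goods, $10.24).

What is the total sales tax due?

Dish soap $8.69: all other tangible goods → 8.5% → $0.74
Smartwatch $464.34: electronic goods → 4.75% → $22.06
Children's picture book $15.80: printed books, buyer-exempt → 0% → $0.00
Bluetooth speaker $110.16: electronic goods → 4.75% → $5.23
Bananas (3 lb) $1.33: unprepared groceries, buyer-exempt → 0% → $0.00
Game controller $57.76: electronic goods → 4.75% → $2.74
Phone case $30.71: all other tangible goods → 8.5% → $2.61
Cookbook $42.52: printed books, buyer-exempt → 0% → $0.00
Travel guide $22.74: printed books, buyer-exempt → 0% → $0.00
Umbrella $10.24: all other tangible goods → 8.5% → $0.87
Total tax = $0.74 + $22.06 + $5.23 + $2.74 + $2.61 + $0.87 = $34.25

$34.25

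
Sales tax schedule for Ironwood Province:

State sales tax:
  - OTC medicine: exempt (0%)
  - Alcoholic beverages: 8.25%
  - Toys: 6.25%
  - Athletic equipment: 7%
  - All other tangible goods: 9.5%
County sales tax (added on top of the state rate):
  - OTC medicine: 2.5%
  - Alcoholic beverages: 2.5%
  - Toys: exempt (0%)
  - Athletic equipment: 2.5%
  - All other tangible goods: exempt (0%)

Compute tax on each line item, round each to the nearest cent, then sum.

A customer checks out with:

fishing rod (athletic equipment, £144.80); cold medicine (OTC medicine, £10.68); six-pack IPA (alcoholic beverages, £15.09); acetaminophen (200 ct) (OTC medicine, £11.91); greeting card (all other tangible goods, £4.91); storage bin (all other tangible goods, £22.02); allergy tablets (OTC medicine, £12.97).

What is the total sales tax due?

£18.83

Fishing rod £144.80: athletic equipment → 7% + 2.5% county = 9.5% → £13.76
Cold medicine £10.68: OTC medicine → 0% + 2.5% county = 2.5% → £0.27
Six-pack IPA £15.09: alcoholic beverages → 8.25% + 2.5% county = 10.75% → £1.62
Acetaminophen (200 ct) £11.91: OTC medicine → 0% + 2.5% county = 2.5% → £0.30
Greeting card £4.91: all other tangible goods → 9.5% + 0% county = 9.5% → £0.47
Storage bin £22.02: all other tangible goods → 9.5% + 0% county = 9.5% → £2.09
Allergy tablets £12.97: OTC medicine → 0% + 2.5% county = 2.5% → £0.32
Total tax = £13.76 + £0.27 + £1.62 + £0.30 + £0.47 + £2.09 + £0.32 = £18.83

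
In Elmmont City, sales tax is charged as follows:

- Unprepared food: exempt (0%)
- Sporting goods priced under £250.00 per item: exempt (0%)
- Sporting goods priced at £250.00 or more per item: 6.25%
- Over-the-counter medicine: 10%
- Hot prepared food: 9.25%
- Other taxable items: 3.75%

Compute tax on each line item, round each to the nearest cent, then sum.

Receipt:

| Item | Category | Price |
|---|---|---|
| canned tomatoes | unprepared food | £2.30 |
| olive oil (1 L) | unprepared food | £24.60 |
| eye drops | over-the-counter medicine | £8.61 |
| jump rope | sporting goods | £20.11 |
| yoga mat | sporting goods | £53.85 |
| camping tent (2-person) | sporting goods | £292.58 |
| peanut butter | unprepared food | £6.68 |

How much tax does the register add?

Canned tomatoes £2.30: unprepared food → 0% → £0.00
Olive oil (1 L) £24.60: unprepared food → 0% → £0.00
Eye drops £8.61: over-the-counter medicine → 10% → £0.86
Jump rope £20.11: sporting goods, under £250.00 → 0% → £0.00
Yoga mat £53.85: sporting goods, under £250.00 → 0% → £0.00
Camping tent (2-person) £292.58: sporting goods, £250.00 or more → 6.25% → £18.29
Peanut butter £6.68: unprepared food → 0% → £0.00
Total tax = £0.86 + £18.29 = £19.15

£19.15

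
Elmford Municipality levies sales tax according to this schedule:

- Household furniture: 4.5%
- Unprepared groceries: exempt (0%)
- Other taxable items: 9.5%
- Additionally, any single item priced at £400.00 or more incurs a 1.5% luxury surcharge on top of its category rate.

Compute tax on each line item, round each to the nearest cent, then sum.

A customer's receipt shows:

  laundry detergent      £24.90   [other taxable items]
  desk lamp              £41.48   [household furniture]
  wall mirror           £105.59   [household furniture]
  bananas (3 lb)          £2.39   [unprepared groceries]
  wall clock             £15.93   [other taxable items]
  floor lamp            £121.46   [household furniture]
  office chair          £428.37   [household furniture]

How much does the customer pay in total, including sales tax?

Laundry detergent £24.90: other taxable items → 9.5% → £2.37
Desk lamp £41.48: household furniture → 4.5% → £1.87
Wall mirror £105.59: household furniture → 4.5% → £4.75
Bananas (3 lb) £2.39: unprepared groceries → 0% → £0.00
Wall clock £15.93: other taxable items → 9.5% → £1.51
Floor lamp £121.46: household furniture → 4.5% → £5.47
Office chair £428.37: household furniture → 4.5% + 1.5% surcharge = 6% → £25.70
Subtotal = £740.12; tax = £41.67; total due = £781.79

£781.79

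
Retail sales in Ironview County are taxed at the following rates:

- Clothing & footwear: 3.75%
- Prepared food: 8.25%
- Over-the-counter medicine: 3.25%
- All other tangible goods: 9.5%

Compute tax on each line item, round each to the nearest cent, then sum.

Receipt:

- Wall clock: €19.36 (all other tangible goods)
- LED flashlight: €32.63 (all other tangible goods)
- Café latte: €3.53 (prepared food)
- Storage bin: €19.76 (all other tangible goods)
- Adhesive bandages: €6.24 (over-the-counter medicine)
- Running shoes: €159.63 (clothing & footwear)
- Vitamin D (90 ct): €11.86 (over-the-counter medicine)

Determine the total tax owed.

€13.69

Wall clock €19.36: all other tangible goods → 9.5% → €1.84
LED flashlight €32.63: all other tangible goods → 9.5% → €3.10
Café latte €3.53: prepared food → 8.25% → €0.29
Storage bin €19.76: all other tangible goods → 9.5% → €1.88
Adhesive bandages €6.24: over-the-counter medicine → 3.25% → €0.20
Running shoes €159.63: clothing & footwear → 3.75% → €5.99
Vitamin D (90 ct) €11.86: over-the-counter medicine → 3.25% → €0.39
Total tax = €1.84 + €3.10 + €0.29 + €1.88 + €0.20 + €5.99 + €0.39 = €13.69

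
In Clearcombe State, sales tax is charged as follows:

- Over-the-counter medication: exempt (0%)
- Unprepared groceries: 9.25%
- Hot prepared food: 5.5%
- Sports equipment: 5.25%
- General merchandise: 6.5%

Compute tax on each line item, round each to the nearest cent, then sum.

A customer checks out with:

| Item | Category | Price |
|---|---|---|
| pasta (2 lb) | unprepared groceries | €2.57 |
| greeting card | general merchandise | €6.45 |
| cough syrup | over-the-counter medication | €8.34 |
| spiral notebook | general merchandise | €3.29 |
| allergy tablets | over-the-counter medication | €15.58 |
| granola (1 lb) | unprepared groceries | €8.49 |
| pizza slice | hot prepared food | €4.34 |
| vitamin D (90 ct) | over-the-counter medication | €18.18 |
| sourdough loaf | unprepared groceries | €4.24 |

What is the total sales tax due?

Pasta (2 lb) €2.57: unprepared groceries → 9.25% → €0.24
Greeting card €6.45: general merchandise → 6.5% → €0.42
Cough syrup €8.34: over-the-counter medication → 0% → €0.00
Spiral notebook €3.29: general merchandise → 6.5% → €0.21
Allergy tablets €15.58: over-the-counter medication → 0% → €0.00
Granola (1 lb) €8.49: unprepared groceries → 9.25% → €0.79
Pizza slice €4.34: hot prepared food → 5.5% → €0.24
Vitamin D (90 ct) €18.18: over-the-counter medication → 0% → €0.00
Sourdough loaf €4.24: unprepared groceries → 9.25% → €0.39
Total tax = €0.24 + €0.42 + €0.21 + €0.79 + €0.24 + €0.39 = €2.29

€2.29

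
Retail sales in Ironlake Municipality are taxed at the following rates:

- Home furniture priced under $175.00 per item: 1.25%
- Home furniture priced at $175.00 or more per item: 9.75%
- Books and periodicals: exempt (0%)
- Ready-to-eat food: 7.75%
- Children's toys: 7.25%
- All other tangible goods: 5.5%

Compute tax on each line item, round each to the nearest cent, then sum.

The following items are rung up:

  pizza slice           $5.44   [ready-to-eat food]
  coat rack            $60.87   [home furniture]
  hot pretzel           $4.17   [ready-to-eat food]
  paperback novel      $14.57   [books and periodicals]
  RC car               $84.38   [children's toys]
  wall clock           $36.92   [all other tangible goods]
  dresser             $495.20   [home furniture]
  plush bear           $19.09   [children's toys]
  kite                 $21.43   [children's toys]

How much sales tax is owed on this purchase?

$60.86

Pizza slice $5.44: ready-to-eat food → 7.75% → $0.42
Coat rack $60.87: home furniture, under $175.00 → 1.25% → $0.76
Hot pretzel $4.17: ready-to-eat food → 7.75% → $0.32
Paperback novel $14.57: books and periodicals → 0% → $0.00
RC car $84.38: children's toys → 7.25% → $6.12
Wall clock $36.92: all other tangible goods → 5.5% → $2.03
Dresser $495.20: home furniture, $175.00 or more → 9.75% → $48.28
Plush bear $19.09: children's toys → 7.25% → $1.38
Kite $21.43: children's toys → 7.25% → $1.55
Total tax = $0.42 + $0.76 + $0.32 + $6.12 + $2.03 + $48.28 + $1.38 + $1.55 = $60.86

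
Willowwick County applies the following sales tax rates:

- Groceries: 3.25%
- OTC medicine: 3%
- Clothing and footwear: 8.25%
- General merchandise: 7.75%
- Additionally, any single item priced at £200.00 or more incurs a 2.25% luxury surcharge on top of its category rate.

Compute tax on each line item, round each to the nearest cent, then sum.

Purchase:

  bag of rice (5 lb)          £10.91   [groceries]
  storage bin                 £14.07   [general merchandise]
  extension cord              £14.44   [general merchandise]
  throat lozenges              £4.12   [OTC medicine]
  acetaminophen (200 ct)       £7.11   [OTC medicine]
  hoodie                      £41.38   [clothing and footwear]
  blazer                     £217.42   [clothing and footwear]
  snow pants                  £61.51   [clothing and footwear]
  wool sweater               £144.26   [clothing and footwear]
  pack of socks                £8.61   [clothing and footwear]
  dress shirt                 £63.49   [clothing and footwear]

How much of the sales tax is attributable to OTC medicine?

Throat lozenges £4.12: OTC medicine → 3% → £0.12
Acetaminophen (200 ct) £7.11: OTC medicine → 3% → £0.21
Tax on OTC medicine = £0.12 + £0.21 = £0.33

£0.33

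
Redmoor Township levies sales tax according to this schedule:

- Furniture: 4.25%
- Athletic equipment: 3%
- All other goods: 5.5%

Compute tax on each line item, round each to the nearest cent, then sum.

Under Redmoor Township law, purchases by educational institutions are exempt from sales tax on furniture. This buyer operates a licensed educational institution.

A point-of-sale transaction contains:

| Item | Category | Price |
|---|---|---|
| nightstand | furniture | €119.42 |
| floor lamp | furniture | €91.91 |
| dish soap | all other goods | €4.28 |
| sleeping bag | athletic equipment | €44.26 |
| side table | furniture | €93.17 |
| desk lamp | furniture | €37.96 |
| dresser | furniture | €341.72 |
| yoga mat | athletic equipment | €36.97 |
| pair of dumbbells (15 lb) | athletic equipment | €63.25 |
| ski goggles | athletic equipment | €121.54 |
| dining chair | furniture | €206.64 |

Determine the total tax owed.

Nightstand €119.42: furniture, buyer-exempt → 0% → €0.00
Floor lamp €91.91: furniture, buyer-exempt → 0% → €0.00
Dish soap €4.28: all other goods → 5.5% → €0.24
Sleeping bag €44.26: athletic equipment → 3% → €1.33
Side table €93.17: furniture, buyer-exempt → 0% → €0.00
Desk lamp €37.96: furniture, buyer-exempt → 0% → €0.00
Dresser €341.72: furniture, buyer-exempt → 0% → €0.00
Yoga mat €36.97: athletic equipment → 3% → €1.11
Pair of dumbbells (15 lb) €63.25: athletic equipment → 3% → €1.90
Ski goggles €121.54: athletic equipment → 3% → €3.65
Dining chair €206.64: furniture, buyer-exempt → 0% → €0.00
Total tax = €0.24 + €1.33 + €1.11 + €1.90 + €3.65 = €8.23

€8.23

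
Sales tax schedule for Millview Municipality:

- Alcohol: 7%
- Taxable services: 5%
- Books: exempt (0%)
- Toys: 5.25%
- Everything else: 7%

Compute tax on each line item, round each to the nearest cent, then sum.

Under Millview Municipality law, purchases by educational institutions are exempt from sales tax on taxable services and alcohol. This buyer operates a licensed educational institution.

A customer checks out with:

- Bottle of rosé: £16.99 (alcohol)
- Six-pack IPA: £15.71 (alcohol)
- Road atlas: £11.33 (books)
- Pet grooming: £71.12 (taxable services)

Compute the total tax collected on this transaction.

Bottle of rosé £16.99: alcohol, buyer-exempt → 0% → £0.00
Six-pack IPA £15.71: alcohol, buyer-exempt → 0% → £0.00
Road atlas £11.33: books → 0% → £0.00
Pet grooming £71.12: taxable services, buyer-exempt → 0% → £0.00
Total tax = £0.00

£0.00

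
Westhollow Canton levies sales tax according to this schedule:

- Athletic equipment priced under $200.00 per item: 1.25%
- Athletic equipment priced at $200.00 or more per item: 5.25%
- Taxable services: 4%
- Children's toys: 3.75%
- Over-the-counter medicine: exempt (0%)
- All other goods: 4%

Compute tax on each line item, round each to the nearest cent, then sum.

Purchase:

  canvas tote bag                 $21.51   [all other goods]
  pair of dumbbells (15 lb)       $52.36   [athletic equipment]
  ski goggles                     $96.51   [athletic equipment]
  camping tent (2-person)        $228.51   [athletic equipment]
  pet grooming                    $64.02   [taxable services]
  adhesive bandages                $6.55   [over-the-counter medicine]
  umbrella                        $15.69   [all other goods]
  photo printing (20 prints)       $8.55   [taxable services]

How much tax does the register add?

$18.25

Canvas tote bag $21.51: all other goods → 4% → $0.86
Pair of dumbbells (15 lb) $52.36: athletic equipment, under $200.00 → 1.25% → $0.65
Ski goggles $96.51: athletic equipment, under $200.00 → 1.25% → $1.21
Camping tent (2-person) $228.51: athletic equipment, $200.00 or more → 5.25% → $12.00
Pet grooming $64.02: taxable services → 4% → $2.56
Adhesive bandages $6.55: over-the-counter medicine → 0% → $0.00
Umbrella $15.69: all other goods → 4% → $0.63
Photo printing (20 prints) $8.55: taxable services → 4% → $0.34
Total tax = $0.86 + $0.65 + $1.21 + $12.00 + $2.56 + $0.63 + $0.34 = $18.25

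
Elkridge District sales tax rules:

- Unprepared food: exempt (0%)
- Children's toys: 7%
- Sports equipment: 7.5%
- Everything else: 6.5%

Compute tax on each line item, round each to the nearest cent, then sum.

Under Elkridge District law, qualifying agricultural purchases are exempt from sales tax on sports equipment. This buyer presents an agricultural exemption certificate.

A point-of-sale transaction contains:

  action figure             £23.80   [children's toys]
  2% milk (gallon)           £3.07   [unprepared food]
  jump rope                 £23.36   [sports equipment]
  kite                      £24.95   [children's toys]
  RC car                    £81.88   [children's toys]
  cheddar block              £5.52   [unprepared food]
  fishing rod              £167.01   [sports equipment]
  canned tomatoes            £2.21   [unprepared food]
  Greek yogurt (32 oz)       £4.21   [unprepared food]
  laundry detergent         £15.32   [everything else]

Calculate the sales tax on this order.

Action figure £23.80: children's toys → 7% → £1.67
2% milk (gallon) £3.07: unprepared food → 0% → £0.00
Jump rope £23.36: sports equipment, buyer-exempt → 0% → £0.00
Kite £24.95: children's toys → 7% → £1.75
RC car £81.88: children's toys → 7% → £5.73
Cheddar block £5.52: unprepared food → 0% → £0.00
Fishing rod £167.01: sports equipment, buyer-exempt → 0% → £0.00
Canned tomatoes £2.21: unprepared food → 0% → £0.00
Greek yogurt (32 oz) £4.21: unprepared food → 0% → £0.00
Laundry detergent £15.32: everything else → 6.5% → £1.00
Total tax = £1.67 + £1.75 + £5.73 + £1.00 = £10.15

£10.15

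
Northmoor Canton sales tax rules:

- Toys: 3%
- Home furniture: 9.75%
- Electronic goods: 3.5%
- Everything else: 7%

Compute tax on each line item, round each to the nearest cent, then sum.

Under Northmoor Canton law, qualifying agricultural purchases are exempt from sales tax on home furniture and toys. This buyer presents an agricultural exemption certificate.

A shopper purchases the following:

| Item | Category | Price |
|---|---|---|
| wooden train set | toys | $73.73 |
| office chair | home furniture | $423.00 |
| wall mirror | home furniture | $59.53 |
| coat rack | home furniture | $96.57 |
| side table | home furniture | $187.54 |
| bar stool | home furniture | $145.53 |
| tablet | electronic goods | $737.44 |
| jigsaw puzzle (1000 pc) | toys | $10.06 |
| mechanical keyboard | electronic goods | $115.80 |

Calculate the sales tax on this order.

$29.86

Wooden train set $73.73: toys, buyer-exempt → 0% → $0.00
Office chair $423.00: home furniture, buyer-exempt → 0% → $0.00
Wall mirror $59.53: home furniture, buyer-exempt → 0% → $0.00
Coat rack $96.57: home furniture, buyer-exempt → 0% → $0.00
Side table $187.54: home furniture, buyer-exempt → 0% → $0.00
Bar stool $145.53: home furniture, buyer-exempt → 0% → $0.00
Tablet $737.44: electronic goods → 3.5% → $25.81
Jigsaw puzzle (1000 pc) $10.06: toys, buyer-exempt → 0% → $0.00
Mechanical keyboard $115.80: electronic goods → 3.5% → $4.05
Total tax = $25.81 + $4.05 = $29.86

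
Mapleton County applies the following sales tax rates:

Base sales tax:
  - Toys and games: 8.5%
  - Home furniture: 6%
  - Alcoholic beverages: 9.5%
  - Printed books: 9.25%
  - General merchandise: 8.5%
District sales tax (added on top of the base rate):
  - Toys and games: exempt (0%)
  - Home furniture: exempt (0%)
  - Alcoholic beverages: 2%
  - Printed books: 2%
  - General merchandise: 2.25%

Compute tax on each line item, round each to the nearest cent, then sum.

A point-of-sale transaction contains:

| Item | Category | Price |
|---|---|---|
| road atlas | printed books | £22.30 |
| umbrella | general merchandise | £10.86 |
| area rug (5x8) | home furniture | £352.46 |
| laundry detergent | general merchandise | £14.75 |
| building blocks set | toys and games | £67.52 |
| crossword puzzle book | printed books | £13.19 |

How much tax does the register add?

£33.64

Road atlas £22.30: printed books → 9.25% + 2% district = 11.25% → £2.51
Umbrella £10.86: general merchandise → 8.5% + 2.25% district = 10.75% → £1.17
Area rug (5x8) £352.46: home furniture → 6% + 0% district = 6% → £21.15
Laundry detergent £14.75: general merchandise → 8.5% + 2.25% district = 10.75% → £1.59
Building blocks set £67.52: toys and games → 8.5% + 0% district = 8.5% → £5.74
Crossword puzzle book £13.19: printed books → 9.25% + 2% district = 11.25% → £1.48
Total tax = £2.51 + £1.17 + £21.15 + £1.59 + £5.74 + £1.48 = £33.64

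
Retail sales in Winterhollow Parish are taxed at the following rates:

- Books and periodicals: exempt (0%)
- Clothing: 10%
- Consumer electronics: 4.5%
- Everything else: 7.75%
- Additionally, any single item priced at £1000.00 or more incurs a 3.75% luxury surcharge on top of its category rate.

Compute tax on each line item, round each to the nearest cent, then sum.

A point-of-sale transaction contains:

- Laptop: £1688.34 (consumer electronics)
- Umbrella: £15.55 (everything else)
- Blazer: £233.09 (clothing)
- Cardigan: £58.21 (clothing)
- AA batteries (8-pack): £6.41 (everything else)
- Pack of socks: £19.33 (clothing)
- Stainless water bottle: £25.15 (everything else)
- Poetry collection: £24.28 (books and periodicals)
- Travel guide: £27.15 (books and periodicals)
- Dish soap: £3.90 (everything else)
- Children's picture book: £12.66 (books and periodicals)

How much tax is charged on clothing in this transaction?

Blazer £233.09: clothing → 10% → £23.31
Cardigan £58.21: clothing → 10% → £5.82
Pack of socks £19.33: clothing → 10% → £1.93
Tax on clothing = £23.31 + £5.82 + £1.93 = £31.06

£31.06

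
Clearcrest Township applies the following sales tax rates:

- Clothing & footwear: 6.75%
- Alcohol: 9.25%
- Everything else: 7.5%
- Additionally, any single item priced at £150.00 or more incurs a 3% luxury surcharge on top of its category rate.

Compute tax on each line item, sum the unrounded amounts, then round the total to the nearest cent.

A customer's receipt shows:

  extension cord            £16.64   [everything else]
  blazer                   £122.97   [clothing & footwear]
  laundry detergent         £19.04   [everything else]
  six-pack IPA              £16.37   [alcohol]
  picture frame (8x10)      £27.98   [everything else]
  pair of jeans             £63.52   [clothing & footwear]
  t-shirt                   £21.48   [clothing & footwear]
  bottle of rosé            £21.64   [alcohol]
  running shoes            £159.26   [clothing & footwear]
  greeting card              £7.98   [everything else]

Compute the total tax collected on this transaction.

£38.45

Extension cord £16.64: everything else → 7.5% → £1.248
Blazer £122.97: clothing & footwear → 6.75% → £8.300475
Laundry detergent £19.04: everything else → 7.5% → £1.428
Six-pack IPA £16.37: alcohol → 9.25% → £1.514225
Picture frame (8x10) £27.98: everything else → 7.5% → £2.0985
Pair of jeans £63.52: clothing & footwear → 6.75% → £4.2876
T-shirt £21.48: clothing & footwear → 6.75% → £1.4499
Bottle of rosé £21.64: alcohol → 9.25% → £2.0017
Running shoes £159.26: clothing & footwear → 6.75% + 3% surcharge = 9.75% → £15.52785
Greeting card £7.98: everything else → 7.5% → £0.5985
Unrounded tax sum = £38.45475 → £38.45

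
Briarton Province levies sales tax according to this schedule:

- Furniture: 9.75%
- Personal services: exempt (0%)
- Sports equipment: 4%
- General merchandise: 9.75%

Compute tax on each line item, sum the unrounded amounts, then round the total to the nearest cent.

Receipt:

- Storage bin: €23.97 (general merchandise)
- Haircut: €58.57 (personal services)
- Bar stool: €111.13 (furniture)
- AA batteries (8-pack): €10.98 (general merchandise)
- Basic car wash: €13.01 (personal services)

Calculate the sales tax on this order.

€14.24

Storage bin €23.97: general merchandise → 9.75% → €2.337075
Haircut €58.57: personal services → 0% → €0.00
Bar stool €111.13: furniture → 9.75% → €10.835175
AA batteries (8-pack) €10.98: general merchandise → 9.75% → €1.07055
Basic car wash €13.01: personal services → 0% → €0.00
Unrounded tax sum = €14.2428 → €14.24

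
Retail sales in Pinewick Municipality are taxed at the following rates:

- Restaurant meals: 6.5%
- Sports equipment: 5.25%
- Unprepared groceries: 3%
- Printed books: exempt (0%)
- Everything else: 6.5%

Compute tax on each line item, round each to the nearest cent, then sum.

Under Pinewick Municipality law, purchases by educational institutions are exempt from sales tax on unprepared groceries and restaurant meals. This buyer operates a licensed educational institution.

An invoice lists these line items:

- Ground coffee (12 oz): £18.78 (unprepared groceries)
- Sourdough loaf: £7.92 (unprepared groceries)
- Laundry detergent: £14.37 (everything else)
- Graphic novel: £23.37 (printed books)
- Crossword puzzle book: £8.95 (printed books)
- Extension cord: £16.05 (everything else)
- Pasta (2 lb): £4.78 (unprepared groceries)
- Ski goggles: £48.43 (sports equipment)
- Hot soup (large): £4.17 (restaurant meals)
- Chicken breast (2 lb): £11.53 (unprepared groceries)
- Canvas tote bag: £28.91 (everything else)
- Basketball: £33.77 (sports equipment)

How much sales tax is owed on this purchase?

£8.16

Ground coffee (12 oz) £18.78: unprepared groceries, buyer-exempt → 0% → £0.00
Sourdough loaf £7.92: unprepared groceries, buyer-exempt → 0% → £0.00
Laundry detergent £14.37: everything else → 6.5% → £0.93
Graphic novel £23.37: printed books → 0% → £0.00
Crossword puzzle book £8.95: printed books → 0% → £0.00
Extension cord £16.05: everything else → 6.5% → £1.04
Pasta (2 lb) £4.78: unprepared groceries, buyer-exempt → 0% → £0.00
Ski goggles £48.43: sports equipment → 5.25% → £2.54
Hot soup (large) £4.17: restaurant meals, buyer-exempt → 0% → £0.00
Chicken breast (2 lb) £11.53: unprepared groceries, buyer-exempt → 0% → £0.00
Canvas tote bag £28.91: everything else → 6.5% → £1.88
Basketball £33.77: sports equipment → 5.25% → £1.77
Total tax = £0.93 + £1.04 + £2.54 + £1.88 + £1.77 = £8.16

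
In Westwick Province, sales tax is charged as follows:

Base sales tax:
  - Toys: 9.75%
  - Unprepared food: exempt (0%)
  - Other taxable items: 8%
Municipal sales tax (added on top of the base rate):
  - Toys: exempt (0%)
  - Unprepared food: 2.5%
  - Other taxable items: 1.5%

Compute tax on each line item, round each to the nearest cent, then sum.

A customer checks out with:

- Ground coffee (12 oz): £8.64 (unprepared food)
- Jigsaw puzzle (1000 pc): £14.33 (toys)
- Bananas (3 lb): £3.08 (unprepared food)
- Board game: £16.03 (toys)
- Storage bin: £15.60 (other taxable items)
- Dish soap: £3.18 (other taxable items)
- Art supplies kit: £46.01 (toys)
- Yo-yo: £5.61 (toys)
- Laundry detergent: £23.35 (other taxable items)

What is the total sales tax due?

Ground coffee (12 oz) £8.64: unprepared food → 0% + 2.5% municipal = 2.5% → £0.22
Jigsaw puzzle (1000 pc) £14.33: toys → 9.75% + 0% municipal = 9.75% → £1.40
Bananas (3 lb) £3.08: unprepared food → 0% + 2.5% municipal = 2.5% → £0.08
Board game £16.03: toys → 9.75% + 0% municipal = 9.75% → £1.56
Storage bin £15.60: other taxable items → 8% + 1.5% municipal = 9.5% → £1.48
Dish soap £3.18: other taxable items → 8% + 1.5% municipal = 9.5% → £0.30
Art supplies kit £46.01: toys → 9.75% + 0% municipal = 9.75% → £4.49
Yo-yo £5.61: toys → 9.75% + 0% municipal = 9.75% → £0.55
Laundry detergent £23.35: other taxable items → 8% + 1.5% municipal = 9.5% → £2.22
Total tax = £0.22 + £1.40 + £0.08 + £1.56 + £1.48 + £0.30 + £4.49 + £0.55 + £2.22 = £12.30

£12.30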